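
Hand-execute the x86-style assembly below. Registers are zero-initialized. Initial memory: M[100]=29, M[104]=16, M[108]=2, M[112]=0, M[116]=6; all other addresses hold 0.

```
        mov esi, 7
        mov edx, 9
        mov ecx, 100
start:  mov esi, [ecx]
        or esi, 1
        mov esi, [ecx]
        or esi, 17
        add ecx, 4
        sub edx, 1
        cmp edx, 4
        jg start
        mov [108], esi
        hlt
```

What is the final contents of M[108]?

mov esi, 7 → esi=7
mov edx, 9 → edx=9
mov ecx, 100 → ecx=100
mov esi, [ecx] → esi=M[100]=29
or esi, 1 → esi=29|1=29
mov esi, [ecx] → esi=M[100]=29
or esi, 17 → esi=29|17=29
add ecx, 4 → ecx=100+4=104
sub edx, 1 → edx=9-1=8
cmp edx, 4  (cmp 8,4)
jg start: taken
mov esi, [ecx] → esi=M[104]=16
or esi, 1 → esi=16|1=17
mov esi, [ecx] → esi=M[104]=16
or esi, 17 → esi=16|17=17
add ecx, 4 → ecx=104+4=108
sub edx, 1 → edx=8-1=7
cmp edx, 4  (cmp 7,4)
jg start: taken
mov esi, [ecx] → esi=M[108]=2
or esi, 1 → esi=2|1=3
mov esi, [ecx] → esi=M[108]=2
or esi, 17 → esi=2|17=19
add ecx, 4 → ecx=108+4=112
sub edx, 1 → edx=7-1=6
cmp edx, 4  (cmp 6,4)
jg start: taken
mov esi, [ecx] → esi=M[112]=0
or esi, 1 → esi=0|1=1
mov esi, [ecx] → esi=M[112]=0
or esi, 17 → esi=0|17=17
add ecx, 4 → ecx=112+4=116
sub edx, 1 → edx=6-1=5
cmp edx, 4  (cmp 5,4)
jg start: taken
mov esi, [ecx] → esi=M[116]=6
or esi, 1 → esi=6|1=7
mov esi, [ecx] → esi=M[116]=6
or esi, 17 → esi=6|17=23
add ecx, 4 → ecx=116+4=120
sub edx, 1 → edx=5-1=4
cmp edx, 4  (cmp 4,4)
jg start: not taken
mov [108], esi → M[108]=23
halt.

23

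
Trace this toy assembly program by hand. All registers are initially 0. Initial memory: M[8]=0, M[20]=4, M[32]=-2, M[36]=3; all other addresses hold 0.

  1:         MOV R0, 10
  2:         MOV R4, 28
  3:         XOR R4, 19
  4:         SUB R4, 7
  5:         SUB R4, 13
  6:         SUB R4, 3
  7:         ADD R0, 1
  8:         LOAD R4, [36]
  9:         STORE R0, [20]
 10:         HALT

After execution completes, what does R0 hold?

11

MOV R0, 10 → R0=10
MOV R4, 28 → R4=28
XOR R4, 19 → R4=28^19=15
SUB R4, 7 → R4=15-7=8
SUB R4, 13 → R4=8-13=-5
SUB R4, 3 → R4=(-5)-3=-8
ADD R0, 1 → R0=10+1=11
LOAD R4, [36] → R4=M[36]=3
STORE R0, [20] → M[20]=11
halt.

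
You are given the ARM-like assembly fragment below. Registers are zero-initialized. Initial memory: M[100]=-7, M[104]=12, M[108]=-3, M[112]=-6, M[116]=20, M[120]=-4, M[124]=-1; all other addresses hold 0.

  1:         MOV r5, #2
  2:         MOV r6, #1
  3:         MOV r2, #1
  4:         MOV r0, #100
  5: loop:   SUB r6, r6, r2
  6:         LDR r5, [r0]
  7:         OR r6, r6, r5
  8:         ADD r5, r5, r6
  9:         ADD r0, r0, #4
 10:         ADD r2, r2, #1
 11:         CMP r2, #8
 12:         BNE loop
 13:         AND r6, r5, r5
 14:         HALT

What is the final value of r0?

128

r5=2
r6=1
r2=1
r0=100
r6=1-1=0
r5=M[100]=-7
r6=0|(-7)=-7
r5=(-7)+(-7)=-14
r0=100+4=104
r2=1+1=2
CMP r2, #8  (cmp 2,8)
BNE loop: taken
r6=(-7)-2=-9
r5=M[104]=12
r6=(-9)|12=-1
r5=12+(-1)=11
r0=104+4=108
r2=2+1=3
CMP r2, #8  (cmp 3,8)
BNE loop: taken
r6=(-1)-3=-4
r5=M[108]=-3
r6=(-4)|(-3)=-3
r5=(-3)+(-3)=-6
r0=108+4=112
r2=3+1=4
CMP r2, #8  (cmp 4,8)
BNE loop: taken
r6=(-3)-4=-7
r5=M[112]=-6
r6=(-7)|(-6)=-5
r5=(-6)+(-5)=-11
r0=112+4=116
r2=4+1=5
CMP r2, #8  (cmp 5,8)
BNE loop: taken
r6=(-5)-5=-10
r5=M[116]=20
r6=(-10)|20=-10
r5=20+(-10)=10
r0=116+4=120
r2=5+1=6
CMP r2, #8  (cmp 6,8)
BNE loop: taken
r6=(-10)-6=-16
r5=M[120]=-4
r6=(-16)|(-4)=-4
r5=(-4)+(-4)=-8
r0=120+4=124
r2=6+1=7
CMP r2, #8  (cmp 7,8)
BNE loop: taken
r6=(-4)-7=-11
r5=M[124]=-1
r6=(-11)|(-1)=-1
r5=(-1)+(-1)=-2
r0=124+4=128
r2=7+1=8
CMP r2, #8  (cmp 8,8)
BNE loop: not taken
r6=(-2)&(-2)=-2
halt.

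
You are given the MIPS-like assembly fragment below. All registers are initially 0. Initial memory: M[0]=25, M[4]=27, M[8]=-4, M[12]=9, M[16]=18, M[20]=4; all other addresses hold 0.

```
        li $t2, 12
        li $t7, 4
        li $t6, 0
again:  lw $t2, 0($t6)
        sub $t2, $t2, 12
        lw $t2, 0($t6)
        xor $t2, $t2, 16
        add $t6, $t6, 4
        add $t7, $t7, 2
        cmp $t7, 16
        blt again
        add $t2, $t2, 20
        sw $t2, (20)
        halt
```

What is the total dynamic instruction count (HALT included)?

after li $t2, 12: $t2=12
after li $t7, 4: $t7=4
after li $t6, 0: $t6=0
after lw $t2, 0($t6): $t2=M[0]=25
after sub $t2, $t2, 12: $t2=25-12=13
after lw $t2, 0($t6): $t2=M[0]=25
after xor $t2, $t2, 16: $t2=25^16=9
after add $t6, $t6, 4: $t6=0+4=4
after add $t7, $t7, 2: $t7=4+2=6
cmp $t7, 16  (cmp 6,16)
blt again: taken
after lw $t2, 0($t6): $t2=M[4]=27
after sub $t2, $t2, 12: $t2=27-12=15
after lw $t2, 0($t6): $t2=M[4]=27
after xor $t2, $t2, 16: $t2=27^16=11
after add $t6, $t6, 4: $t6=4+4=8
after add $t7, $t7, 2: $t7=6+2=8
cmp $t7, 16  (cmp 8,16)
blt again: taken
after lw $t2, 0($t6): $t2=M[8]=-4
after sub $t2, $t2, 12: $t2=(-4)-12=-16
after lw $t2, 0($t6): $t2=M[8]=-4
after xor $t2, $t2, 16: $t2=(-4)^16=-20
after add $t6, $t6, 4: $t6=8+4=12
after add $t7, $t7, 2: $t7=8+2=10
cmp $t7, 16  (cmp 10,16)
blt again: taken
after lw $t2, 0($t6): $t2=M[12]=9
after sub $t2, $t2, 12: $t2=9-12=-3
after lw $t2, 0($t6): $t2=M[12]=9
after xor $t2, $t2, 16: $t2=9^16=25
after add $t6, $t6, 4: $t6=12+4=16
after add $t7, $t7, 2: $t7=10+2=12
cmp $t7, 16  (cmp 12,16)
blt again: taken
after lw $t2, 0($t6): $t2=M[16]=18
after sub $t2, $t2, 12: $t2=18-12=6
after lw $t2, 0($t6): $t2=M[16]=18
after xor $t2, $t2, 16: $t2=18^16=2
after add $t6, $t6, 4: $t6=16+4=20
after add $t7, $t7, 2: $t7=12+2=14
cmp $t7, 16  (cmp 14,16)
blt again: taken
after lw $t2, 0($t6): $t2=M[20]=4
after sub $t2, $t2, 12: $t2=4-12=-8
after lw $t2, 0($t6): $t2=M[20]=4
after xor $t2, $t2, 16: $t2=4^16=20
after add $t6, $t6, 4: $t6=20+4=24
after add $t7, $t7, 2: $t7=14+2=16
cmp $t7, 16  (cmp 16,16)
blt again: not taken
after add $t2, $t2, 20: $t2=20+20=40
sw $t2, (20) → M[20]=40
halt.
Total executed instructions: 54.

54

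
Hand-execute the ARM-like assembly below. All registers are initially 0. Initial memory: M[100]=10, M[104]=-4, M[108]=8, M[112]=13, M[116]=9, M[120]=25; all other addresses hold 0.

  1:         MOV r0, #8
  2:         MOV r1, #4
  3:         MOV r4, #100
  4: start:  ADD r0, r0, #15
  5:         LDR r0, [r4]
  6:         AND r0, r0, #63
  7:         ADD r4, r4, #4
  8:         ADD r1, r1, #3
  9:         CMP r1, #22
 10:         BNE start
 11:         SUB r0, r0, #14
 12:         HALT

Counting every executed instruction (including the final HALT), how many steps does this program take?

MOV r0, #8 → r0=8
MOV r1, #4 → r1=4
MOV r4, #100 → r4=100
ADD r0, r0, #15 → r0=8+15=23
LDR r0, [r4] → r0=M[100]=10
AND r0, r0, #63 → r0=10&63=10
ADD r4, r4, #4 → r4=100+4=104
ADD r1, r1, #3 → r1=4+3=7
CMP r1, #22  (cmp 7,22)
BNE start: taken
ADD r0, r0, #15 → r0=10+15=25
LDR r0, [r4] → r0=M[104]=-4
AND r0, r0, #63 → r0=(-4)&63=60
ADD r4, r4, #4 → r4=104+4=108
ADD r1, r1, #3 → r1=7+3=10
CMP r1, #22  (cmp 10,22)
BNE start: taken
ADD r0, r0, #15 → r0=60+15=75
LDR r0, [r4] → r0=M[108]=8
AND r0, r0, #63 → r0=8&63=8
ADD r4, r4, #4 → r4=108+4=112
ADD r1, r1, #3 → r1=10+3=13
CMP r1, #22  (cmp 13,22)
BNE start: taken
ADD r0, r0, #15 → r0=8+15=23
LDR r0, [r4] → r0=M[112]=13
AND r0, r0, #63 → r0=13&63=13
ADD r4, r4, #4 → r4=112+4=116
ADD r1, r1, #3 → r1=13+3=16
CMP r1, #22  (cmp 16,22)
BNE start: taken
ADD r0, r0, #15 → r0=13+15=28
LDR r0, [r4] → r0=M[116]=9
AND r0, r0, #63 → r0=9&63=9
ADD r4, r4, #4 → r4=116+4=120
ADD r1, r1, #3 → r1=16+3=19
CMP r1, #22  (cmp 19,22)
BNE start: taken
ADD r0, r0, #15 → r0=9+15=24
LDR r0, [r4] → r0=M[120]=25
AND r0, r0, #63 → r0=25&63=25
ADD r4, r4, #4 → r4=120+4=124
ADD r1, r1, #3 → r1=19+3=22
CMP r1, #22  (cmp 22,22)
BNE start: not taken
SUB r0, r0, #14 → r0=25-14=11
halt.
Total executed instructions: 47.

47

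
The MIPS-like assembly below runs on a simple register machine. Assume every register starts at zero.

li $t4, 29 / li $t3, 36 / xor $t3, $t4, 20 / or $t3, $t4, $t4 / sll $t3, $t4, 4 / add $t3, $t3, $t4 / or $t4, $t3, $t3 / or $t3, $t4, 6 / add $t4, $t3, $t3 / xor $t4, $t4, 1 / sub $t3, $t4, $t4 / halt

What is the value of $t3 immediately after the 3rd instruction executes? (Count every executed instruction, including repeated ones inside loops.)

after li $t4, 29: $t4=29
after li $t3, 36: $t3=36
after xor $t3, $t4, 20: $t3=29^20=9
After step 3: $t3 = 9.

9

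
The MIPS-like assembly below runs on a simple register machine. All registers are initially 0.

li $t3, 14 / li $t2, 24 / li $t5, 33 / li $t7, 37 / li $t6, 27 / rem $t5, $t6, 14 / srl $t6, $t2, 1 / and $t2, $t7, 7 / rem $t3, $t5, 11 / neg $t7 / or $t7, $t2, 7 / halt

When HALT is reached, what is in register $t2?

$t3=14
$t2=24
$t5=33
$t7=37
$t6=27
$t5=27%14=13
$t6=24>>1=12
$t2=37&7=5
$t3=13%11=2
$t7=-(37)=-37
$t7=5|7=7
halt.

5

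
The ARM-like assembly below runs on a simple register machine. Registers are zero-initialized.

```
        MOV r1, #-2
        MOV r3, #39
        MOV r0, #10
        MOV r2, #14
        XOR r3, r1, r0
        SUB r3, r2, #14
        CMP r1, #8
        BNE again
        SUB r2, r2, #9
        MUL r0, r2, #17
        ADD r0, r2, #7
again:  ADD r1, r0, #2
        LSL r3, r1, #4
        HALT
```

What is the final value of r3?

after MOV r1, #-2: r1=-2
after MOV r3, #39: r3=39
after MOV r0, #10: r0=10
after MOV r2, #14: r2=14
after XOR r3, r1, r0: r3=(-2)^10=-12
after SUB r3, r2, #14: r3=14-14=0
CMP r1, #8  (cmp -2,8)
BNE again: taken
after ADD r1, r0, #2: r1=10+2=12
after LSL r3, r1, #4: r3=12<<4=192
halt.

192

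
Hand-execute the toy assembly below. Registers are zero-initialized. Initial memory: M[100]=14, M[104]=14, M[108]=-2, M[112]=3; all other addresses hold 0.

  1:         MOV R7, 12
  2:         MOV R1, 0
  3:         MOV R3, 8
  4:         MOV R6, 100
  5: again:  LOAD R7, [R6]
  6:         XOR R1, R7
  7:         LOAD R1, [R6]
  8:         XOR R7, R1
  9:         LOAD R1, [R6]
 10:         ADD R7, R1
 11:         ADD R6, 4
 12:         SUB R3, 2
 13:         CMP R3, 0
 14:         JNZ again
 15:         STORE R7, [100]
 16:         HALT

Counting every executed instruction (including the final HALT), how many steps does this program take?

R7=12
R1=0
R3=8
R6=100
R7=M[100]=14
R1=0^14=14
R1=M[100]=14
R7=14^14=0
R1=M[100]=14
R7=0+14=14
R6=100+4=104
R3=8-2=6
CMP R3, 0  (cmp 6,0)
JNZ again: taken
R7=M[104]=14
R1=14^14=0
R1=M[104]=14
R7=14^14=0
R1=M[104]=14
R7=0+14=14
R6=104+4=108
R3=6-2=4
CMP R3, 0  (cmp 4,0)
JNZ again: taken
R7=M[108]=-2
R1=14^(-2)=-16
R1=M[108]=-2
R7=(-2)^(-2)=0
R1=M[108]=-2
R7=0+(-2)=-2
R6=108+4=112
R3=4-2=2
CMP R3, 0  (cmp 2,0)
JNZ again: taken
R7=M[112]=3
R1=(-2)^3=-3
R1=M[112]=3
R7=3^3=0
R1=M[112]=3
R7=0+3=3
R6=112+4=116
R3=2-2=0
CMP R3, 0  (cmp 0,0)
JNZ again: not taken
STORE R7, [100] → M[100]=3
halt.
Total executed instructions: 46.

46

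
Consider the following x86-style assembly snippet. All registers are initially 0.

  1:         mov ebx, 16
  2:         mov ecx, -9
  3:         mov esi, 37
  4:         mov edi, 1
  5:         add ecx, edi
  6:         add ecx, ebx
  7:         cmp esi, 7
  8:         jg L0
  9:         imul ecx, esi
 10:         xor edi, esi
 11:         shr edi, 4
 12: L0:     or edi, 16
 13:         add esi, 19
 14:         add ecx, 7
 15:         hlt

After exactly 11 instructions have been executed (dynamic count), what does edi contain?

17

mov ebx, 16 → ebx=16
mov ecx, -9 → ecx=-9
mov esi, 37 → esi=37
mov edi, 1 → edi=1
add ecx, edi → ecx=(-9)+1=-8
add ecx, ebx → ecx=(-8)+16=8
cmp esi, 7  (cmp 37,7)
jg L0: taken
or edi, 16 → edi=1|16=17
add esi, 19 → esi=37+19=56
add ecx, 7 → ecx=8+7=15
After step 11: edi = 17.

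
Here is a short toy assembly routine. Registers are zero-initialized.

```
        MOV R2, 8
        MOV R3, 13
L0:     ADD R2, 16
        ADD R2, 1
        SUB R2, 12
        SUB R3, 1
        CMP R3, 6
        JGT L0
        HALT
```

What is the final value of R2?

43

MOV R2, 8 → R2=8
MOV R3, 13 → R3=13
ADD R2, 16 → R2=8+16=24
ADD R2, 1 → R2=24+1=25
SUB R2, 12 → R2=25-12=13
SUB R3, 1 → R3=13-1=12
CMP R3, 6  (cmp 12,6)
JGT L0: taken
ADD R2, 16 → R2=13+16=29
ADD R2, 1 → R2=29+1=30
SUB R2, 12 → R2=30-12=18
SUB R3, 1 → R3=12-1=11
CMP R3, 6  (cmp 11,6)
JGT L0: taken
ADD R2, 16 → R2=18+16=34
ADD R2, 1 → R2=34+1=35
SUB R2, 12 → R2=35-12=23
SUB R3, 1 → R3=11-1=10
CMP R3, 6  (cmp 10,6)
JGT L0: taken
ADD R2, 16 → R2=23+16=39
ADD R2, 1 → R2=39+1=40
SUB R2, 12 → R2=40-12=28
SUB R3, 1 → R3=10-1=9
CMP R3, 6  (cmp 9,6)
JGT L0: taken
ADD R2, 16 → R2=28+16=44
ADD R2, 1 → R2=44+1=45
SUB R2, 12 → R2=45-12=33
SUB R3, 1 → R3=9-1=8
CMP R3, 6  (cmp 8,6)
JGT L0: taken
ADD R2, 16 → R2=33+16=49
ADD R2, 1 → R2=49+1=50
SUB R2, 12 → R2=50-12=38
SUB R3, 1 → R3=8-1=7
CMP R3, 6  (cmp 7,6)
JGT L0: taken
ADD R2, 16 → R2=38+16=54
ADD R2, 1 → R2=54+1=55
SUB R2, 12 → R2=55-12=43
SUB R3, 1 → R3=7-1=6
CMP R3, 6  (cmp 6,6)
JGT L0: not taken
halt.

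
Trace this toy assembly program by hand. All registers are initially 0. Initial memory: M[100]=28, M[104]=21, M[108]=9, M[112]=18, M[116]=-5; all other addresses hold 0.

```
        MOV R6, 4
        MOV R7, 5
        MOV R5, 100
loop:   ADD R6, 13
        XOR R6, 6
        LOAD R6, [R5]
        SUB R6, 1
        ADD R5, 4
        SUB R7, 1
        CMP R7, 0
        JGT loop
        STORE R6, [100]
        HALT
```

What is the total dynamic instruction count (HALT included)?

45

R6=4
R7=5
R5=100
R6=4+13=17
R6=17^6=23
R6=M[100]=28
R6=28-1=27
R5=100+4=104
R7=5-1=4
CMP R7, 0  (cmp 4,0)
JGT loop: taken
R6=27+13=40
R6=40^6=46
R6=M[104]=21
R6=21-1=20
R5=104+4=108
R7=4-1=3
CMP R7, 0  (cmp 3,0)
JGT loop: taken
R6=20+13=33
R6=33^6=39
R6=M[108]=9
R6=9-1=8
R5=108+4=112
R7=3-1=2
CMP R7, 0  (cmp 2,0)
JGT loop: taken
R6=8+13=21
R6=21^6=19
R6=M[112]=18
R6=18-1=17
R5=112+4=116
R7=2-1=1
CMP R7, 0  (cmp 1,0)
JGT loop: taken
R6=17+13=30
R6=30^6=24
R6=M[116]=-5
R6=(-5)-1=-6
R5=116+4=120
R7=1-1=0
CMP R7, 0  (cmp 0,0)
JGT loop: not taken
STORE R6, [100] → M[100]=-6
halt.
Total executed instructions: 45.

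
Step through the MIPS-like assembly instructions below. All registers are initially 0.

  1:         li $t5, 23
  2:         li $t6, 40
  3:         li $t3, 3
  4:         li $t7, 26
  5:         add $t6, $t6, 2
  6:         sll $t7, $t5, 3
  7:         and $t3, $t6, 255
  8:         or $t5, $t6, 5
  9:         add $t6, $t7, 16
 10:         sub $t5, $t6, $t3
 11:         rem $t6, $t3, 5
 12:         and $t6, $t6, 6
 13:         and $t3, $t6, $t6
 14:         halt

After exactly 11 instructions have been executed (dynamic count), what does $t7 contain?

$t5=23
$t6=40
$t3=3
$t7=26
$t6=40+2=42
$t7=23<<3=184
$t3=42&255=42
$t5=42|5=47
$t6=184+16=200
$t5=200-42=158
$t6=42%5=2
After step 11: $t7 = 184.

184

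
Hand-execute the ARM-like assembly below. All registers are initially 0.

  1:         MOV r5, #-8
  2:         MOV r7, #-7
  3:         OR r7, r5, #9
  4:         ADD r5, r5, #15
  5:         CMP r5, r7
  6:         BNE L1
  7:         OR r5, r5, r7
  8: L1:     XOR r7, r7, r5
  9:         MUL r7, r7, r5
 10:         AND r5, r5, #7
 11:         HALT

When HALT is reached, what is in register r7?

-14

MOV r5, #-8 → r5=-8
MOV r7, #-7 → r7=-7
OR r7, r5, #9 → r7=(-8)|9=-7
ADD r5, r5, #15 → r5=(-8)+15=7
CMP r5, r7  (cmp 7,-7)
BNE L1: taken
XOR r7, r7, r5 → r7=(-7)^7=-2
MUL r7, r7, r5 → r7=(-2)*7=-14
AND r5, r5, #7 → r5=7&7=7
halt.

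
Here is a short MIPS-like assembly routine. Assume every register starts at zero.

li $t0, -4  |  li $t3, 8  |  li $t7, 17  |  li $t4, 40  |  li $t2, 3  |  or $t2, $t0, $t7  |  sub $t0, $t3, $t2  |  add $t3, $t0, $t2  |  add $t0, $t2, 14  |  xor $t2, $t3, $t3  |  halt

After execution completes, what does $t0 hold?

11

li $t0, -4 → $t0=-4
li $t3, 8 → $t3=8
li $t7, 17 → $t7=17
li $t4, 40 → $t4=40
li $t2, 3 → $t2=3
or $t2, $t0, $t7 → $t2=(-4)|17=-3
sub $t0, $t3, $t2 → $t0=8-(-3)=11
add $t3, $t0, $t2 → $t3=11+(-3)=8
add $t0, $t2, 14 → $t0=(-3)+14=11
xor $t2, $t3, $t3 → $t2=8^8=0
halt.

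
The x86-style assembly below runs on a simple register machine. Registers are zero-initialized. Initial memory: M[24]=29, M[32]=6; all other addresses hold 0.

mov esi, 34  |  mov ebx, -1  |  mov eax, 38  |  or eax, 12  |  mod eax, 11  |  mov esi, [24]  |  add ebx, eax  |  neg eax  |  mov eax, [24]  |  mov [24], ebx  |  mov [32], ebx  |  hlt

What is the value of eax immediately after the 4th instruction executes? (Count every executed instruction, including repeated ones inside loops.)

after mov esi, 34: esi=34
after mov ebx, -1: ebx=-1
after mov eax, 38: eax=38
after or eax, 12: eax=38|12=46
After step 4: eax = 46.

46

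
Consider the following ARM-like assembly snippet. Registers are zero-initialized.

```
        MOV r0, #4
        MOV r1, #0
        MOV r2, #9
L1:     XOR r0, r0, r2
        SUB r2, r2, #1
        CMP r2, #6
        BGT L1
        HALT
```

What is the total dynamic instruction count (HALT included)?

16

after MOV r0, #4: r0=4
after MOV r1, #0: r1=0
after MOV r2, #9: r2=9
after XOR r0, r0, r2: r0=4^9=13
after SUB r2, r2, #1: r2=9-1=8
CMP r2, #6  (cmp 8,6)
BGT L1: taken
after XOR r0, r0, r2: r0=13^8=5
after SUB r2, r2, #1: r2=8-1=7
CMP r2, #6  (cmp 7,6)
BGT L1: taken
after XOR r0, r0, r2: r0=5^7=2
after SUB r2, r2, #1: r2=7-1=6
CMP r2, #6  (cmp 6,6)
BGT L1: not taken
halt.
Total executed instructions: 16.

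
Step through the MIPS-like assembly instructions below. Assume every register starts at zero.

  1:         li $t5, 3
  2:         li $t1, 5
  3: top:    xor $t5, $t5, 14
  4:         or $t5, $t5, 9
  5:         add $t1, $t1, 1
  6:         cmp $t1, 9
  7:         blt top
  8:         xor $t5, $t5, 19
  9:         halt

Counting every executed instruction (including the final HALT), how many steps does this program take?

li $t5, 3 → $t5=3
li $t1, 5 → $t1=5
xor $t5, $t5, 14 → $t5=3^14=13
or $t5, $t5, 9 → $t5=13|9=13
add $t1, $t1, 1 → $t1=5+1=6
cmp $t1, 9  (cmp 6,9)
blt top: taken
xor $t5, $t5, 14 → $t5=13^14=3
or $t5, $t5, 9 → $t5=3|9=11
add $t1, $t1, 1 → $t1=6+1=7
cmp $t1, 9  (cmp 7,9)
blt top: taken
xor $t5, $t5, 14 → $t5=11^14=5
or $t5, $t5, 9 → $t5=5|9=13
add $t1, $t1, 1 → $t1=7+1=8
cmp $t1, 9  (cmp 8,9)
blt top: taken
xor $t5, $t5, 14 → $t5=13^14=3
or $t5, $t5, 9 → $t5=3|9=11
add $t1, $t1, 1 → $t1=8+1=9
cmp $t1, 9  (cmp 9,9)
blt top: not taken
xor $t5, $t5, 19 → $t5=11^19=24
halt.
Total executed instructions: 24.

24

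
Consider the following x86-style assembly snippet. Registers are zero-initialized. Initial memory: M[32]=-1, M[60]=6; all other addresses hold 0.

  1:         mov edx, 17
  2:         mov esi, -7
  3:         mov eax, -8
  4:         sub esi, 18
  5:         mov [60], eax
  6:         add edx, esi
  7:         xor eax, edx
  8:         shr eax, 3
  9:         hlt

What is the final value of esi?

mov edx, 17 → edx=17
mov esi, -7 → esi=-7
mov eax, -8 → eax=-8
sub esi, 18 → esi=(-7)-18=-25
mov [60], eax → M[60]=-8
add edx, esi → edx=17+(-25)=-8
xor eax, edx → eax=(-8)^(-8)=0
shr eax, 3 → eax=0>>3=0
halt.

-25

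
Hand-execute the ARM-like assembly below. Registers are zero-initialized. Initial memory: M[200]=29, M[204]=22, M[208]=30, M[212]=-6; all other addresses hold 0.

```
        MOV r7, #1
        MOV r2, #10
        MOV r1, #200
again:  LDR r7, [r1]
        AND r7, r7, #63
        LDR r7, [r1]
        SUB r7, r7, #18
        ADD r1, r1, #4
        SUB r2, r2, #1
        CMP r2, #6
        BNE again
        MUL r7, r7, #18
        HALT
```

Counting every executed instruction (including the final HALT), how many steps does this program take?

MOV r7, #1 → r7=1
MOV r2, #10 → r2=10
MOV r1, #200 → r1=200
LDR r7, [r1] → r7=M[200]=29
AND r7, r7, #63 → r7=29&63=29
LDR r7, [r1] → r7=M[200]=29
SUB r7, r7, #18 → r7=29-18=11
ADD r1, r1, #4 → r1=200+4=204
SUB r2, r2, #1 → r2=10-1=9
CMP r2, #6  (cmp 9,6)
BNE again: taken
LDR r7, [r1] → r7=M[204]=22
AND r7, r7, #63 → r7=22&63=22
LDR r7, [r1] → r7=M[204]=22
SUB r7, r7, #18 → r7=22-18=4
ADD r1, r1, #4 → r1=204+4=208
SUB r2, r2, #1 → r2=9-1=8
CMP r2, #6  (cmp 8,6)
BNE again: taken
LDR r7, [r1] → r7=M[208]=30
AND r7, r7, #63 → r7=30&63=30
LDR r7, [r1] → r7=M[208]=30
SUB r7, r7, #18 → r7=30-18=12
ADD r1, r1, #4 → r1=208+4=212
SUB r2, r2, #1 → r2=8-1=7
CMP r2, #6  (cmp 7,6)
BNE again: taken
LDR r7, [r1] → r7=M[212]=-6
AND r7, r7, #63 → r7=(-6)&63=58
LDR r7, [r1] → r7=M[212]=-6
SUB r7, r7, #18 → r7=(-6)-18=-24
ADD r1, r1, #4 → r1=212+4=216
SUB r2, r2, #1 → r2=7-1=6
CMP r2, #6  (cmp 6,6)
BNE again: not taken
MUL r7, r7, #18 → r7=(-24)*18=-432
halt.
Total executed instructions: 37.

37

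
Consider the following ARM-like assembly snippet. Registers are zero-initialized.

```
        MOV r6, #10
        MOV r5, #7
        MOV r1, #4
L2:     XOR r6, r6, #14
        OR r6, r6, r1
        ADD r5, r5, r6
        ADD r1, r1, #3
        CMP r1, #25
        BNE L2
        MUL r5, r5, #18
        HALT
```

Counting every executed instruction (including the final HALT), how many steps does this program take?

47

after MOV r6, #10: r6=10
after MOV r5, #7: r5=7
after MOV r1, #4: r1=4
after XOR r6, r6, #14: r6=10^14=4
after OR r6, r6, r1: r6=4|4=4
after ADD r5, r5, r6: r5=7+4=11
after ADD r1, r1, #3: r1=4+3=7
CMP r1, #25  (cmp 7,25)
BNE L2: taken
after XOR r6, r6, #14: r6=4^14=10
after OR r6, r6, r1: r6=10|7=15
after ADD r5, r5, r6: r5=11+15=26
after ADD r1, r1, #3: r1=7+3=10
CMP r1, #25  (cmp 10,25)
BNE L2: taken
after XOR r6, r6, #14: r6=15^14=1
after OR r6, r6, r1: r6=1|10=11
after ADD r5, r5, r6: r5=26+11=37
after ADD r1, r1, #3: r1=10+3=13
CMP r1, #25  (cmp 13,25)
BNE L2: taken
after XOR r6, r6, #14: r6=11^14=5
after OR r6, r6, r1: r6=5|13=13
after ADD r5, r5, r6: r5=37+13=50
after ADD r1, r1, #3: r1=13+3=16
CMP r1, #25  (cmp 16,25)
BNE L2: taken
after XOR r6, r6, #14: r6=13^14=3
after OR r6, r6, r1: r6=3|16=19
after ADD r5, r5, r6: r5=50+19=69
after ADD r1, r1, #3: r1=16+3=19
CMP r1, #25  (cmp 19,25)
BNE L2: taken
after XOR r6, r6, #14: r6=19^14=29
after OR r6, r6, r1: r6=29|19=31
after ADD r5, r5, r6: r5=69+31=100
after ADD r1, r1, #3: r1=19+3=22
CMP r1, #25  (cmp 22,25)
BNE L2: taken
after XOR r6, r6, #14: r6=31^14=17
after OR r6, r6, r1: r6=17|22=23
after ADD r5, r5, r6: r5=100+23=123
after ADD r1, r1, #3: r1=22+3=25
CMP r1, #25  (cmp 25,25)
BNE L2: not taken
after MUL r5, r5, #18: r5=123*18=2214
halt.
Total executed instructions: 47.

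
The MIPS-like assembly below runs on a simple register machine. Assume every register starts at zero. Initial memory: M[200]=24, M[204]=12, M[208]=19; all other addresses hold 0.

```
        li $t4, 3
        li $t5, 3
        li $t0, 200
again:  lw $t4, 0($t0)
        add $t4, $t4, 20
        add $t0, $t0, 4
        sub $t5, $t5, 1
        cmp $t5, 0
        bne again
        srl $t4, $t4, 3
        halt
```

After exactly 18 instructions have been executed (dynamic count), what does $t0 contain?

212

$t4=3
$t5=3
$t0=200
$t4=M[200]=24
$t4=24+20=44
$t0=200+4=204
$t5=3-1=2
cmp $t5, 0  (cmp 2,0)
bne again: taken
$t4=M[204]=12
$t4=12+20=32
$t0=204+4=208
$t5=2-1=1
cmp $t5, 0  (cmp 1,0)
bne again: taken
$t4=M[208]=19
$t4=19+20=39
$t0=208+4=212
After step 18: $t0 = 212.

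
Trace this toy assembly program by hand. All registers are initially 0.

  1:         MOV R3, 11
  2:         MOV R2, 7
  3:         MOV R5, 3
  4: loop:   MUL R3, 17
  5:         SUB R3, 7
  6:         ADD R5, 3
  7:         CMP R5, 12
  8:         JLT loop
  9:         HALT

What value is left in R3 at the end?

MOV R3, 11 → R3=11
MOV R2, 7 → R2=7
MOV R5, 3 → R5=3
MUL R3, 17 → R3=11*17=187
SUB R3, 7 → R3=187-7=180
ADD R5, 3 → R5=3+3=6
CMP R5, 12  (cmp 6,12)
JLT loop: taken
MUL R3, 17 → R3=180*17=3060
SUB R3, 7 → R3=3060-7=3053
ADD R5, 3 → R5=6+3=9
CMP R5, 12  (cmp 9,12)
JLT loop: taken
MUL R3, 17 → R3=3053*17=51901
SUB R3, 7 → R3=51901-7=51894
ADD R5, 3 → R5=9+3=12
CMP R5, 12  (cmp 12,12)
JLT loop: not taken
halt.

51894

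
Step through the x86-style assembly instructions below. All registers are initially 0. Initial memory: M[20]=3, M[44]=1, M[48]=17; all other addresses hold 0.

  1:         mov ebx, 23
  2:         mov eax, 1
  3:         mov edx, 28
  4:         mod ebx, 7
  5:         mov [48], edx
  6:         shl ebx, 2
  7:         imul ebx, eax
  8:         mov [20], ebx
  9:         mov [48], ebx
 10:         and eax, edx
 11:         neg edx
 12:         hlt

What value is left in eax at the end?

0

mov ebx, 23 → ebx=23
mov eax, 1 → eax=1
mov edx, 28 → edx=28
mod ebx, 7 → ebx=23%7=2
mov [48], edx → M[48]=28
shl ebx, 2 → ebx=2<<2=8
imul ebx, eax → ebx=8*1=8
mov [20], ebx → M[20]=8
mov [48], ebx → M[48]=8
and eax, edx → eax=1&28=0
neg edx → edx=-(28)=-28
halt.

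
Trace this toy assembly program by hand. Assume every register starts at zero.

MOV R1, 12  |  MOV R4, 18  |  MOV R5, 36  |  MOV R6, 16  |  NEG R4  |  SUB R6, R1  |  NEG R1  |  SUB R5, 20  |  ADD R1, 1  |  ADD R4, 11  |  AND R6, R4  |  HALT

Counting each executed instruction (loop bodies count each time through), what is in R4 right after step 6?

MOV R1, 12 → R1=12
MOV R4, 18 → R4=18
MOV R5, 36 → R5=36
MOV R6, 16 → R6=16
NEG R4 → R4=-(18)=-18
SUB R6, R1 → R6=16-12=4
After step 6: R4 = -18.

-18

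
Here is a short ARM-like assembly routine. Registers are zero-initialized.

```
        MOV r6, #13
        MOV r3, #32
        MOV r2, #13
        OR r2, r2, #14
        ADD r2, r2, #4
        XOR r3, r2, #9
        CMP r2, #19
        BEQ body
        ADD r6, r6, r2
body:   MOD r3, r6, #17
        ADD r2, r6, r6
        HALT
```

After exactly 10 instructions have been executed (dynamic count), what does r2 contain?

after MOV r6, #13: r6=13
after MOV r3, #32: r3=32
after MOV r2, #13: r2=13
after OR r2, r2, #14: r2=13|14=15
after ADD r2, r2, #4: r2=15+4=19
after XOR r3, r2, #9: r3=19^9=26
CMP r2, #19  (cmp 19,19)
BEQ body: taken
after MOD r3, r6, #17: r3=13%17=13
after ADD r2, r6, r6: r2=13+13=26
After step 10: r2 = 26.

26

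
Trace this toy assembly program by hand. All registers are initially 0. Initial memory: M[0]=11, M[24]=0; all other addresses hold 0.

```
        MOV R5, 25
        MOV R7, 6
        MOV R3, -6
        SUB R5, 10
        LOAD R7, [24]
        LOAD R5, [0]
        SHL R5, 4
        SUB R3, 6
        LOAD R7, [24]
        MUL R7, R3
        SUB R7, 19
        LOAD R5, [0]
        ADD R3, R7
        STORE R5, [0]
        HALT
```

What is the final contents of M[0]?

after MOV R5, 25: R5=25
after MOV R7, 6: R7=6
after MOV R3, -6: R3=-6
after SUB R5, 10: R5=25-10=15
after LOAD R7, [24]: R7=M[24]=0
after LOAD R5, [0]: R5=M[0]=11
after SHL R5, 4: R5=11<<4=176
after SUB R3, 6: R3=(-6)-6=-12
after LOAD R7, [24]: R7=M[24]=0
after MUL R7, R3: R7=0*(-12)=0
after SUB R7, 19: R7=0-19=-19
after LOAD R5, [0]: R5=M[0]=11
after ADD R3, R7: R3=(-12)+(-19)=-31
STORE R5, [0] → M[0]=11
halt.

11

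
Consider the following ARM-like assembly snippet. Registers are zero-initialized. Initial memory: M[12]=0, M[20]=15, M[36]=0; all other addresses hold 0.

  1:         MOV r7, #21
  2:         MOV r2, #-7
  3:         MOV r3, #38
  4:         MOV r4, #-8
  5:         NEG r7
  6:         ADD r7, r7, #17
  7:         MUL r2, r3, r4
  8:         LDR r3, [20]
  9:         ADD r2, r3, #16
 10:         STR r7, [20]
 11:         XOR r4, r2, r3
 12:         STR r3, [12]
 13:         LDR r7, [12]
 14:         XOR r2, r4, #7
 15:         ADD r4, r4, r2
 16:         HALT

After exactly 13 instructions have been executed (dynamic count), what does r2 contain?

31

r7=21
r2=-7
r3=38
r4=-8
r7=-(21)=-21
r7=(-21)+17=-4
r2=38*(-8)=-304
r3=M[20]=15
r2=15+16=31
STR r7, [20] → M[20]=-4
r4=31^15=16
STR r3, [12] → M[12]=15
r7=M[12]=15
After step 13: r2 = 31.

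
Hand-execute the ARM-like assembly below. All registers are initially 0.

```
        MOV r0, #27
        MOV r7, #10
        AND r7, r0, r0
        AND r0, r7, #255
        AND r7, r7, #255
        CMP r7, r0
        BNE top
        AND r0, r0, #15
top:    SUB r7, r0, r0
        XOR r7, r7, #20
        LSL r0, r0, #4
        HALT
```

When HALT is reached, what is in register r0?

176

MOV r0, #27 → r0=27
MOV r7, #10 → r7=10
AND r7, r0, r0 → r7=27&27=27
AND r0, r7, #255 → r0=27&255=27
AND r7, r7, #255 → r7=27&255=27
CMP r7, r0  (cmp 27,27)
BNE top: not taken
AND r0, r0, #15 → r0=27&15=11
SUB r7, r0, r0 → r7=11-11=0
XOR r7, r7, #20 → r7=0^20=20
LSL r0, r0, #4 → r0=11<<4=176
halt.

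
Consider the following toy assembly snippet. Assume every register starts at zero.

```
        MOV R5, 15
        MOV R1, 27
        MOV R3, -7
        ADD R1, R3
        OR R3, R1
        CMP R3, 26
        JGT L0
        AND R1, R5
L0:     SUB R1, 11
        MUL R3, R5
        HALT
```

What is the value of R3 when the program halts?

after MOV R5, 15: R5=15
after MOV R1, 27: R1=27
after MOV R3, -7: R3=-7
after ADD R1, R3: R1=27+(-7)=20
after OR R3, R1: R3=(-7)|20=-3
CMP R3, 26  (cmp -3,26)
JGT L0: not taken
after AND R1, R5: R1=20&15=4
after SUB R1, 11: R1=4-11=-7
after MUL R3, R5: R3=(-3)*15=-45
halt.

-45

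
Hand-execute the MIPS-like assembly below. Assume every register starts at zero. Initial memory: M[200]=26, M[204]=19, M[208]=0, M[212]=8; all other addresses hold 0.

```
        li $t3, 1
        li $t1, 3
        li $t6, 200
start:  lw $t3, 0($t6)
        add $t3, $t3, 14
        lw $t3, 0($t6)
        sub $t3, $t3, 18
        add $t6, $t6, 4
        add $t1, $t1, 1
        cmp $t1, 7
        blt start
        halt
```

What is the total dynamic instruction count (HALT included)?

after li $t3, 1: $t3=1
after li $t1, 3: $t1=3
after li $t6, 200: $t6=200
after lw $t3, 0($t6): $t3=M[200]=26
after add $t3, $t3, 14: $t3=26+14=40
after lw $t3, 0($t6): $t3=M[200]=26
after sub $t3, $t3, 18: $t3=26-18=8
after add $t6, $t6, 4: $t6=200+4=204
after add $t1, $t1, 1: $t1=3+1=4
cmp $t1, 7  (cmp 4,7)
blt start: taken
after lw $t3, 0($t6): $t3=M[204]=19
after add $t3, $t3, 14: $t3=19+14=33
after lw $t3, 0($t6): $t3=M[204]=19
after sub $t3, $t3, 18: $t3=19-18=1
after add $t6, $t6, 4: $t6=204+4=208
after add $t1, $t1, 1: $t1=4+1=5
cmp $t1, 7  (cmp 5,7)
blt start: taken
after lw $t3, 0($t6): $t3=M[208]=0
after add $t3, $t3, 14: $t3=0+14=14
after lw $t3, 0($t6): $t3=M[208]=0
after sub $t3, $t3, 18: $t3=0-18=-18
after add $t6, $t6, 4: $t6=208+4=212
after add $t1, $t1, 1: $t1=5+1=6
cmp $t1, 7  (cmp 6,7)
blt start: taken
after lw $t3, 0($t6): $t3=M[212]=8
after add $t3, $t3, 14: $t3=8+14=22
after lw $t3, 0($t6): $t3=M[212]=8
after sub $t3, $t3, 18: $t3=8-18=-10
after add $t6, $t6, 4: $t6=212+4=216
after add $t1, $t1, 1: $t1=6+1=7
cmp $t1, 7  (cmp 7,7)
blt start: not taken
halt.
Total executed instructions: 36.

36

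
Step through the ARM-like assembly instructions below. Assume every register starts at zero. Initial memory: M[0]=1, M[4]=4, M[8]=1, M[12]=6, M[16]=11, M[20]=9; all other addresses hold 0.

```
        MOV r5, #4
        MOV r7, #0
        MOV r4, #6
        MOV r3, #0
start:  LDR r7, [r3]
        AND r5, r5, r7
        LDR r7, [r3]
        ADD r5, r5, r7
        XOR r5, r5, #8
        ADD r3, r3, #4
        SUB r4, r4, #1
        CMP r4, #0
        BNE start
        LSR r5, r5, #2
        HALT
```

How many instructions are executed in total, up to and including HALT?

60

r5=4
r7=0
r4=6
r3=0
r7=M[0]=1
r5=4&1=0
r7=M[0]=1
r5=0+1=1
r5=1^8=9
r3=0+4=4
r4=6-1=5
CMP r4, #0  (cmp 5,0)
BNE start: taken
r7=M[4]=4
r5=9&4=0
r7=M[4]=4
r5=0+4=4
r5=4^8=12
r3=4+4=8
r4=5-1=4
CMP r4, #0  (cmp 4,0)
BNE start: taken
r7=M[8]=1
r5=12&1=0
r7=M[8]=1
r5=0+1=1
r5=1^8=9
r3=8+4=12
r4=4-1=3
CMP r4, #0  (cmp 3,0)
BNE start: taken
r7=M[12]=6
r5=9&6=0
r7=M[12]=6
r5=0+6=6
r5=6^8=14
r3=12+4=16
r4=3-1=2
CMP r4, #0  (cmp 2,0)
BNE start: taken
r7=M[16]=11
r5=14&11=10
r7=M[16]=11
r5=10+11=21
r5=21^8=29
r3=16+4=20
r4=2-1=1
CMP r4, #0  (cmp 1,0)
BNE start: taken
r7=M[20]=9
r5=29&9=9
r7=M[20]=9
r5=9+9=18
r5=18^8=26
r3=20+4=24
r4=1-1=0
CMP r4, #0  (cmp 0,0)
BNE start: not taken
r5=26>>2=6
halt.
Total executed instructions: 60.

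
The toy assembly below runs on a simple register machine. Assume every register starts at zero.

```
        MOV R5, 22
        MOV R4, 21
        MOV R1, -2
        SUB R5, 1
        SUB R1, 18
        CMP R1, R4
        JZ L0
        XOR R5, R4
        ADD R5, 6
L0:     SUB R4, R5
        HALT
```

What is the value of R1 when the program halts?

-20

R5=22
R4=21
R1=-2
R5=22-1=21
R1=(-2)-18=-20
CMP R1, R4  (cmp -20,21)
JZ L0: not taken
R5=21^21=0
R5=0+6=6
R4=21-6=15
halt.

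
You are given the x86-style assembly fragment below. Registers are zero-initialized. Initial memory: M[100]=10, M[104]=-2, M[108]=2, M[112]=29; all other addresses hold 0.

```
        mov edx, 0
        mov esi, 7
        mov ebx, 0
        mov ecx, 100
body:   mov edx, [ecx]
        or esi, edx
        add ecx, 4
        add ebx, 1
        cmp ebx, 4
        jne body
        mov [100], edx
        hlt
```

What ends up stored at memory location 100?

29

edx=0
esi=7
ebx=0
ecx=100
edx=M[100]=10
esi=7|10=15
ecx=100+4=104
ebx=0+1=1
cmp ebx, 4  (cmp 1,4)
jne body: taken
edx=M[104]=-2
esi=15|(-2)=-1
ecx=104+4=108
ebx=1+1=2
cmp ebx, 4  (cmp 2,4)
jne body: taken
edx=M[108]=2
esi=(-1)|2=-1
ecx=108+4=112
ebx=2+1=3
cmp ebx, 4  (cmp 3,4)
jne body: taken
edx=M[112]=29
esi=(-1)|29=-1
ecx=112+4=116
ebx=3+1=4
cmp ebx, 4  (cmp 4,4)
jne body: not taken
mov [100], edx → M[100]=29
halt.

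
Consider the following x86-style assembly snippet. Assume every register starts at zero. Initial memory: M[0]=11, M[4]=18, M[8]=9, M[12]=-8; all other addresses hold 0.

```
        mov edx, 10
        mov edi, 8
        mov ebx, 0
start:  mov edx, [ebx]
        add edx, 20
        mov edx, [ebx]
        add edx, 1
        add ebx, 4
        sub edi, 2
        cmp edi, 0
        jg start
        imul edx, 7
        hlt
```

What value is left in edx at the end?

mov edx, 10 → edx=10
mov edi, 8 → edi=8
mov ebx, 0 → ebx=0
mov edx, [ebx] → edx=M[0]=11
add edx, 20 → edx=11+20=31
mov edx, [ebx] → edx=M[0]=11
add edx, 1 → edx=11+1=12
add ebx, 4 → ebx=0+4=4
sub edi, 2 → edi=8-2=6
cmp edi, 0  (cmp 6,0)
jg start: taken
mov edx, [ebx] → edx=M[4]=18
add edx, 20 → edx=18+20=38
mov edx, [ebx] → edx=M[4]=18
add edx, 1 → edx=18+1=19
add ebx, 4 → ebx=4+4=8
sub edi, 2 → edi=6-2=4
cmp edi, 0  (cmp 4,0)
jg start: taken
mov edx, [ebx] → edx=M[8]=9
add edx, 20 → edx=9+20=29
mov edx, [ebx] → edx=M[8]=9
add edx, 1 → edx=9+1=10
add ebx, 4 → ebx=8+4=12
sub edi, 2 → edi=4-2=2
cmp edi, 0  (cmp 2,0)
jg start: taken
mov edx, [ebx] → edx=M[12]=-8
add edx, 20 → edx=(-8)+20=12
mov edx, [ebx] → edx=M[12]=-8
add edx, 1 → edx=(-8)+1=-7
add ebx, 4 → ebx=12+4=16
sub edi, 2 → edi=2-2=0
cmp edi, 0  (cmp 0,0)
jg start: not taken
imul edx, 7 → edx=(-7)*7=-49
halt.

-49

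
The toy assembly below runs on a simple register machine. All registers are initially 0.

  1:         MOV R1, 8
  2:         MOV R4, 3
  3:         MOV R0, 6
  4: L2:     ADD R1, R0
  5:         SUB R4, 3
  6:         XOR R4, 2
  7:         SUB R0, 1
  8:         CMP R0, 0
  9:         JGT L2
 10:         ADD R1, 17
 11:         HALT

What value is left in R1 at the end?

R1=8
R4=3
R0=6
R1=8+6=14
R4=3-3=0
R4=0^2=2
R0=6-1=5
CMP R0, 0  (cmp 5,0)
JGT L2: taken
R1=14+5=19
R4=2-3=-1
R4=(-1)^2=-3
R0=5-1=4
CMP R0, 0  (cmp 4,0)
JGT L2: taken
R1=19+4=23
R4=(-3)-3=-6
R4=(-6)^2=-8
R0=4-1=3
CMP R0, 0  (cmp 3,0)
JGT L2: taken
R1=23+3=26
R4=(-8)-3=-11
R4=(-11)^2=-9
R0=3-1=2
CMP R0, 0  (cmp 2,0)
JGT L2: taken
R1=26+2=28
R4=(-9)-3=-12
R4=(-12)^2=-10
R0=2-1=1
CMP R0, 0  (cmp 1,0)
JGT L2: taken
R1=28+1=29
R4=(-10)-3=-13
R4=(-13)^2=-15
R0=1-1=0
CMP R0, 0  (cmp 0,0)
JGT L2: not taken
R1=29+17=46
halt.

46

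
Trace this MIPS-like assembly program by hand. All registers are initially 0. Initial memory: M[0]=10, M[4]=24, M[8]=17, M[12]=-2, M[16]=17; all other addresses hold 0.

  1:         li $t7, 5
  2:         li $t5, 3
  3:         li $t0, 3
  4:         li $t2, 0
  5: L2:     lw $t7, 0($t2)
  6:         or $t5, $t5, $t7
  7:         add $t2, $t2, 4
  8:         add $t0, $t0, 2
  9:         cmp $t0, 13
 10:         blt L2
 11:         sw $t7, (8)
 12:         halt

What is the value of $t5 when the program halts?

after li $t7, 5: $t7=5
after li $t5, 3: $t5=3
after li $t0, 3: $t0=3
after li $t2, 0: $t2=0
after lw $t7, 0($t2): $t7=M[0]=10
after or $t5, $t5, $t7: $t5=3|10=11
after add $t2, $t2, 4: $t2=0+4=4
after add $t0, $t0, 2: $t0=3+2=5
cmp $t0, 13  (cmp 5,13)
blt L2: taken
after lw $t7, 0($t2): $t7=M[4]=24
after or $t5, $t5, $t7: $t5=11|24=27
after add $t2, $t2, 4: $t2=4+4=8
after add $t0, $t0, 2: $t0=5+2=7
cmp $t0, 13  (cmp 7,13)
blt L2: taken
after lw $t7, 0($t2): $t7=M[8]=17
after or $t5, $t5, $t7: $t5=27|17=27
after add $t2, $t2, 4: $t2=8+4=12
after add $t0, $t0, 2: $t0=7+2=9
cmp $t0, 13  (cmp 9,13)
blt L2: taken
after lw $t7, 0($t2): $t7=M[12]=-2
after or $t5, $t5, $t7: $t5=27|(-2)=-1
after add $t2, $t2, 4: $t2=12+4=16
after add $t0, $t0, 2: $t0=9+2=11
cmp $t0, 13  (cmp 11,13)
blt L2: taken
after lw $t7, 0($t2): $t7=M[16]=17
after or $t5, $t5, $t7: $t5=(-1)|17=-1
after add $t2, $t2, 4: $t2=16+4=20
after add $t0, $t0, 2: $t0=11+2=13
cmp $t0, 13  (cmp 13,13)
blt L2: not taken
sw $t7, (8) → M[8]=17
halt.

-1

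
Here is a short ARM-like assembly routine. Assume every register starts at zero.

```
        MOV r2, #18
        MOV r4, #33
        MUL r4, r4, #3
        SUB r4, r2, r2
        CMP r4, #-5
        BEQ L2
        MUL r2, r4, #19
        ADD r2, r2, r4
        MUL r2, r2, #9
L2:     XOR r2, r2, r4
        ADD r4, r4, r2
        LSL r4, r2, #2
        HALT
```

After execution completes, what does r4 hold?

0

after MOV r2, #18: r2=18
after MOV r4, #33: r4=33
after MUL r4, r4, #3: r4=33*3=99
after SUB r4, r2, r2: r4=18-18=0
CMP r4, #-5  (cmp 0,-5)
BEQ L2: not taken
after MUL r2, r4, #19: r2=0*19=0
after ADD r2, r2, r4: r2=0+0=0
after MUL r2, r2, #9: r2=0*9=0
after XOR r2, r2, r4: r2=0^0=0
after ADD r4, r4, r2: r4=0+0=0
after LSL r4, r2, #2: r4=0<<2=0
halt.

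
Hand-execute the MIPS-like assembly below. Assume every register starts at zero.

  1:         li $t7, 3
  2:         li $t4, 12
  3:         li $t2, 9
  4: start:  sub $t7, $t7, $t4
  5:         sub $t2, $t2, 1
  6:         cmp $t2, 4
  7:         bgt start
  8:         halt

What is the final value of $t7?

li $t7, 3 → $t7=3
li $t4, 12 → $t4=12
li $t2, 9 → $t2=9
sub $t7, $t7, $t4 → $t7=3-12=-9
sub $t2, $t2, 1 → $t2=9-1=8
cmp $t2, 4  (cmp 8,4)
bgt start: taken
sub $t7, $t7, $t4 → $t7=(-9)-12=-21
sub $t2, $t2, 1 → $t2=8-1=7
cmp $t2, 4  (cmp 7,4)
bgt start: taken
sub $t7, $t7, $t4 → $t7=(-21)-12=-33
sub $t2, $t2, 1 → $t2=7-1=6
cmp $t2, 4  (cmp 6,4)
bgt start: taken
sub $t7, $t7, $t4 → $t7=(-33)-12=-45
sub $t2, $t2, 1 → $t2=6-1=5
cmp $t2, 4  (cmp 5,4)
bgt start: taken
sub $t7, $t7, $t4 → $t7=(-45)-12=-57
sub $t2, $t2, 1 → $t2=5-1=4
cmp $t2, 4  (cmp 4,4)
bgt start: not taken
halt.

-57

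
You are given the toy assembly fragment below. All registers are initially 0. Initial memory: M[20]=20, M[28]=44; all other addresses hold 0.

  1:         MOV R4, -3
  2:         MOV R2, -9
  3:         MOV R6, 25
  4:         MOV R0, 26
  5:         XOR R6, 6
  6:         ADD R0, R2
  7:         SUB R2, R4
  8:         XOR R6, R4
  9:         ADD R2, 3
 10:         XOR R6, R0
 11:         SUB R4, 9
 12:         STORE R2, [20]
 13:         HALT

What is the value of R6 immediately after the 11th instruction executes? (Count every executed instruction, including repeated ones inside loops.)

after MOV R4, -3: R4=-3
after MOV R2, -9: R2=-9
after MOV R6, 25: R6=25
after MOV R0, 26: R0=26
after XOR R6, 6: R6=25^6=31
after ADD R0, R2: R0=26+(-9)=17
after SUB R2, R4: R2=(-9)-(-3)=-6
after XOR R6, R4: R6=31^(-3)=-30
after ADD R2, 3: R2=(-6)+3=-3
after XOR R6, R0: R6=(-30)^17=-13
after SUB R4, 9: R4=(-3)-9=-12
After step 11: R6 = -13.

-13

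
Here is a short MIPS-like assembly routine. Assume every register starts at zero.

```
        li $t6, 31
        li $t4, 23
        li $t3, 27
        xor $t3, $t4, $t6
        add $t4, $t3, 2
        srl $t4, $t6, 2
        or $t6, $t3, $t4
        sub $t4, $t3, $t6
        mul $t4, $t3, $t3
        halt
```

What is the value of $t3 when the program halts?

8

$t6=31
$t4=23
$t3=27
$t3=23^31=8
$t4=8+2=10
$t4=31>>2=7
$t6=8|7=15
$t4=8-15=-7
$t4=8*8=64
halt.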